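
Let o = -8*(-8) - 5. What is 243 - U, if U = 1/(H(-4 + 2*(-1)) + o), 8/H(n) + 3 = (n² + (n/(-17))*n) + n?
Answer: 6097176/25093 ≈ 242.98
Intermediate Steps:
o = 59 (o = 64 - 5 = 59)
H(n) = 8/(-3 + n + 16*n²/17) (H(n) = 8/(-3 + ((n² + (n/(-17))*n) + n)) = 8/(-3 + ((n² + (n*(-1/17))*n) + n)) = 8/(-3 + ((n² + (-n/17)*n) + n)) = 8/(-3 + ((n² - n²/17) + n)) = 8/(-3 + (16*n²/17 + n)) = 8/(-3 + (n + 16*n²/17)) = 8/(-3 + n + 16*n²/17))
U = 423/25093 (U = 1/(136/(-51 + 16*(-4 + 2*(-1))² + 17*(-4 + 2*(-1))) + 59) = 1/(136/(-51 + 16*(-4 - 2)² + 17*(-4 - 2)) + 59) = 1/(136/(-51 + 16*(-6)² + 17*(-6)) + 59) = 1/(136/(-51 + 16*36 - 102) + 59) = 1/(136/(-51 + 576 - 102) + 59) = 1/(136/423 + 59) = 1/(25093/423) = 423/25093 ≈ 0.016857)
243 - U = 243 - 1*423/25093 = 243 - 423/25093 = 6097176/25093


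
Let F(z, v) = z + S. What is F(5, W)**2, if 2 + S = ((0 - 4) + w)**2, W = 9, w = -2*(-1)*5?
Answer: 1521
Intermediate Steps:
w = 10 (w = 2*5 = 10)
S = 34 (S = -2 + ((0 - 4) + 10)**2 = -2 + (-4 + 10)**2 = -2 + 6**2 = -2 + 36 = 34)
F(z, v) = 34 + z (F(z, v) = z + 34 = 34 + z)
F(5, W)**2 = (34 + 5)**2 = 39**2 = 1521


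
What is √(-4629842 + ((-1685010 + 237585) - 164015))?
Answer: I*√6241282 ≈ 2498.3*I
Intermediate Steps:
√(-4629842 + ((-1685010 + 237585) - 164015)) = √(-4629842 + (-1447425 - 164015)) = √(-4629842 - 1611440) = √(-6241282) = I*√6241282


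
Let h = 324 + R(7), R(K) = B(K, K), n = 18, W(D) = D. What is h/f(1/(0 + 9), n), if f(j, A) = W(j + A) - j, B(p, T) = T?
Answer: 331/18 ≈ 18.389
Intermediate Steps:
R(K) = K
h = 331 (h = 324 + 7 = 331)
f(j, A) = A (f(j, A) = (j + A) - j = (A + j) - j = A)
h/f(1/(0 + 9), n) = 331/18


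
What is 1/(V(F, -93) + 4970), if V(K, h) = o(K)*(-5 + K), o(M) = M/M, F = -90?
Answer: 1/4875 ≈ 0.00020513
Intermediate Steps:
o(M) = 1
V(K, h) = -5 + K (V(K, h) = 1*(-5 + K) = -5 + K)
1/(V(F, -93) + 4970) = 1/((-5 - 90) + 4970) = 1/(-95 + 4970) = 1/4875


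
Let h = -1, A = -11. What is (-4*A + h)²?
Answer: 1849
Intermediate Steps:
(-4*A + h)² = (-4*(-11) - 1)² = (44 - 1)² = 43² = 1849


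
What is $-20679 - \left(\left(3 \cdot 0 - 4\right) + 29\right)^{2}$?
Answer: $-21304$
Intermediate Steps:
$-20679 - \left(\left(3 \cdot 0 - 4\right) + 29\right)^{2} = -20679 - \left(\left(0 - 4\right) + 29\right)^{2} = -20679 - \left(-4 + 29\right)^{2} = -20679 - 25^{2} = -20679 - 625 = -21304$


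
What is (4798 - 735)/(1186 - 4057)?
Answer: -4063/2871 ≈ -1.4152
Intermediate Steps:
(4798 - 735)/(1186 - 4057) = 4063/(-2871) = 4063*(-1/2871) = -4063/2871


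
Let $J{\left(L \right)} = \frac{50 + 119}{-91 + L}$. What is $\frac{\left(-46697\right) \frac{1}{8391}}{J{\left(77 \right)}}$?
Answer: $\frac{653758}{1418079} \approx 0.46102$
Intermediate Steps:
$J{\left(L \right)} = \frac{169}{-91 + L}$
$\frac{\left(-46697\right) \frac{1}{8391}}{J{\left(77 \right)}} = \frac{\left(-46697\right) \frac{1}{8391}}{169 \frac{1}{-91 + 77}} = \frac{\left(-46697\right) \frac{1}{8391}}{169 \frac{1}{-14}} = - \frac{46697}{8391 \cdot 169 \left(- \frac{1}{14}\right)} = - \frac{46697}{8391 \left(- \frac{169}{14}\right)} = \left(- \frac{46697}{8391}\right) \left(- \frac{14}{169}\right) = \frac{653758}{1418079}$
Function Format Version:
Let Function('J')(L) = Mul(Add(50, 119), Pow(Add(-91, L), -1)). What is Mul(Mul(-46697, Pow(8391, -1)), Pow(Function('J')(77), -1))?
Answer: Rational(653758, 1418079) ≈ 0.46102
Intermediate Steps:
Function('J')(L) = Mul(169, Pow(Add(-91, L), -1))
Mul(Mul(-46697, Pow(8391, -1)), Pow(Function('J')(77), -1)) = Mul(Mul(-46697, Pow(8391, -1)), Pow(Mul(169, Pow(Add(-91, 77), -1)), -1)) = Mul(Mul(-46697, Rational(1, 8391)), Pow(Mul(169, Pow(-14, -1)), -1)) = Mul(Rational(-46697, 8391), Pow(Mul(169, Rational(-1, 14)), -1)) = Mul(Rational(-46697, 8391), Pow(Rational(-169, 14), -1)) = Mul(Rational(-46697, 8391), Rational(-14, 169)) = Rational(653758, 1418079)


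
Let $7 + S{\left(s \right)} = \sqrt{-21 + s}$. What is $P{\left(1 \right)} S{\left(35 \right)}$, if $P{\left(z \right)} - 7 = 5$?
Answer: $-84 + 12 \sqrt{14} \approx -39.1$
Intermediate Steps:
$P{\left(z \right)} = 12$ ($P{\left(z \right)} = 7 + 5 = 12$)
$S{\left(s \right)} = -7 + \sqrt{-21 + s}$
$P{\left(1 \right)} S{\left(35 \right)} = 12 \left(-7 + \sqrt{-21 + 35}\right) = 12 \left(-7 + \sqrt{14}\right) = -84 + 12 \sqrt{14}$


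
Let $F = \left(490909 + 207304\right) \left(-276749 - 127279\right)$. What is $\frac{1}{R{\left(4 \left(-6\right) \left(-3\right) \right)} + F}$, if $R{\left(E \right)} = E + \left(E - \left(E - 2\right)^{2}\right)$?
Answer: $- \frac{1}{282097606720} \approx -3.5449 \cdot 10^{-12}$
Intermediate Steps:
$F = -282097601964$ ($F = 698213 \left(-404028\right) = -282097601964$)
$R{\left(E \right)} = - \left(-2 + E\right)^{2} + 2 E$ ($R{\left(E \right)} = E + \left(E - \left(-2 + E\right)^{2}\right) = - \left(-2 + E\right)^{2} + 2 E$)
$\frac{1}{R{\left(4 \left(-6\right) \left(-3\right) \right)} + F} = \frac{1}{\left(- \left(-2 + 4 \left(-6\right) \left(-3\right)\right)^{2} + 2 \cdot 4 \left(-6\right) \left(-3\right)\right) - 282097601964} = \frac{1}{\left(- \left(-2 - -72\right)^{2} + 2 \left(\left(-24\right) \left(-3\right)\right)\right) - 282097601964} = \frac{1}{\left(- \left(-2 + 72\right)^{2} + 2 \cdot 72\right) - 282097601964} = \frac{1}{\left(- 70^{2} + 144\right) - 282097601964} = \frac{1}{\left(\left(-1\right) 4900 + 144\right) - 282097601964} = \frac{1}{\left(-4900 + 144\right) - 282097601964} = \frac{1}{-4756 - 282097601964} = \frac{1}{-282097606720} = - \frac{1}{282097606720}$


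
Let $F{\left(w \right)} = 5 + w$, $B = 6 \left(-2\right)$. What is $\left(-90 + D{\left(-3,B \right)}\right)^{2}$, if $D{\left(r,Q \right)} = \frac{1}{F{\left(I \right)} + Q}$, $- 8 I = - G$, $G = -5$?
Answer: $\frac{30228004}{3721} \approx 8123.6$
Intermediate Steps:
$I = - \frac{5}{8}$ ($I = - \frac{\left(-1\right) \left(-5\right)}{8} = \left(- \frac{1}{8}\right) 5 = - \frac{5}{8} \approx -0.625$)
$B = -12$
$D{\left(r,Q \right)} = \frac{1}{\frac{35}{8} + Q}$ ($D{\left(r,Q \right)} = \frac{1}{\left(5 - \frac{5}{8}\right) + Q} = \frac{1}{\frac{35}{8} + Q}$)
$\left(-90 + D{\left(-3,B \right)}\right)^{2} = \left(-90 + \frac{8}{35 + 8 \left(-12\right)}\right)^{2} = \left(-90 + \frac{8}{35 - 96}\right)^{2} = \left(-90 + \frac{8}{-61}\right)^{2} = \left(-90 + 8 \left(- \frac{1}{61}\right)\right)^{2} = \left(-90 - \frac{8}{61}\right)^{2} = \left(- \frac{5498}{61}\right)^{2} = \frac{30228004}{3721}$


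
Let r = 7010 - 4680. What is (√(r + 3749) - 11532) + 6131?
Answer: -5401 + √6079 ≈ -5323.0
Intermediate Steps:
r = 2330
(√(r + 3749) - 11532) + 6131 = (√(2330 + 3749) - 11532) + 6131 = (√6079 - 11532) + 6131 = (-11532 + √6079) + 6131 = -5401 + √6079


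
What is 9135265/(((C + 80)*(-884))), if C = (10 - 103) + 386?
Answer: -9135265/329732 ≈ -27.705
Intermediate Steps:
C = 293 (C = -93 + 386 = 293)
9135265/(((C + 80)*(-884))) = 9135265/(((293 + 80)*(-884))) = 9135265/((373*(-884))) = 9135265/(-329732) = 9135265*(-1/329732) = -9135265/329732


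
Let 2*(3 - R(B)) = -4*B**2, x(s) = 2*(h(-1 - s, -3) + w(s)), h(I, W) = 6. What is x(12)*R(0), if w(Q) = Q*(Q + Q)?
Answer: 1764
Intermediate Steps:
w(Q) = 2*Q**2 (w(Q) = Q*(2*Q) = 2*Q**2)
x(s) = 12 + 4*s**2 (x(s) = 2*(6 + 2*s**2) = 12 + 4*s**2)
R(B) = 3 + 2*B**2 (R(B) = 3 - (-2)*B**2 = 3 + 2*B**2)
x(12)*R(0) = (12 + 4*12**2)*(3 + 2*0**2) = (12 + 4*144)*(3 + 2*0) = (12 + 576)*(3 + 0) = 588*3 = 1764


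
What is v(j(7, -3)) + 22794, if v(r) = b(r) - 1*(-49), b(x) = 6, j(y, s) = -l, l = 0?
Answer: 22849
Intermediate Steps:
j(y, s) = 0 (j(y, s) = -1*0 = 0)
v(r) = 55 (v(r) = 6 - 1*(-49) = 6 + 49 = 55)
v(j(7, -3)) + 22794 = 55 + 22794 = 22849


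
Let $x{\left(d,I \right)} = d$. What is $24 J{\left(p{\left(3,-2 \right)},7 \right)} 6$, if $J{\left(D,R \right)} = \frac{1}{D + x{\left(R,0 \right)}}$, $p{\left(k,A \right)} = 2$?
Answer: $16$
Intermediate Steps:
$J{\left(D,R \right)} = \frac{1}{D + R}$
$24 J{\left(p{\left(3,-2 \right)},7 \right)} 6 = \frac{24}{2 + 7} \cdot 6 = \frac{24}{9} \cdot 6 = 24 \cdot \frac{1}{9} \cdot 6 = \frac{8}{3} \cdot 6 = 16$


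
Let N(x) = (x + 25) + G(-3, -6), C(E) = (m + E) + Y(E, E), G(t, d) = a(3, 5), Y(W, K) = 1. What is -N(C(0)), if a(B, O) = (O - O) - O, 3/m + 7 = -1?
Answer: -165/8 ≈ -20.625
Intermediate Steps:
m = -3/8 (m = 3/(-7 - 1) = 3/(-8) = 3*(-⅛) = -3/8 ≈ -0.37500)
a(B, O) = -O (a(B, O) = 0 - O = -O)
G(t, d) = -5 (G(t, d) = -1*5 = -5)
C(E) = 5/8 + E (C(E) = (-3/8 + E) + 1 = 5/8 + E)
N(x) = 20 + x (N(x) = (x + 25) - 5 = (25 + x) - 5 = 20 + x)
-N(C(0)) = -(20 + (5/8 + 0)) = -(20 + 5/8) = -1*165/8 = -165/8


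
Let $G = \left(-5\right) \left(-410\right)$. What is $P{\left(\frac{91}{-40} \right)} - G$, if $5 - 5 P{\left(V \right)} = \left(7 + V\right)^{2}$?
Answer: $- \frac{16427721}{8000} \approx -2053.5$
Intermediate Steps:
$G = 2050$
$P{\left(V \right)} = 1 - \frac{\left(7 + V\right)^{2}}{5}$
$P{\left(\frac{91}{-40} \right)} - G = \left(1 - \frac{\left(7 + \frac{91}{-40}\right)^{2}}{5}\right) - 2050 = \left(1 - \frac{\left(7 + 91 \left(- \frac{1}{40}\right)\right)^{2}}{5}\right) - 2050 = \left(1 - \frac{\left(7 - \frac{91}{40}\right)^{2}}{5}\right) - 2050 = \left(1 - \frac{\left(\frac{189}{40}\right)^{2}}{5}\right) - 2050 = \left(1 - \frac{35721}{8000}\right) - 2050 = - \frac{27721}{8000} - 2050 = - \frac{16427721}{8000}$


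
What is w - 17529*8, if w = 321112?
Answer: 180880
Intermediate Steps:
w - 17529*8 = 321112 - 17529*8 = 321112 - 1*140232 = 321112 - 140232 = 180880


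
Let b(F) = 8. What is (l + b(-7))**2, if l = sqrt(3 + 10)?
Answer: (8 + sqrt(13))**2 ≈ 134.69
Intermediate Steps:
l = sqrt(13) ≈ 3.6056
(l + b(-7))**2 = (sqrt(13) + 8)**2 = (8 + sqrt(13))**2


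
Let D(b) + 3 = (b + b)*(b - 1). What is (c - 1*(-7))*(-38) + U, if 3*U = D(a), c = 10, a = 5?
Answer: -1901/3 ≈ -633.67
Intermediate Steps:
D(b) = -3 + 2*b*(-1 + b) (D(b) = -3 + (b + b)*(b - 1) = -3 + (2*b)*(-1 + b) = -3 + 2*b*(-1 + b))
U = 37/3 (U = (-3 - 2*5 + 2*5²)/3 = (-3 - 10 + 2*25)/3 = (-3 - 10 + 50)/3 = (⅓)*37 = 37/3 ≈ 12.333)
(c - 1*(-7))*(-38) + U = (10 - 1*(-7))*(-38) + 37/3 = (10 + 7)*(-38) + 37/3 = 17*(-38) + 37/3 = -646 + 37/3 = -1901/3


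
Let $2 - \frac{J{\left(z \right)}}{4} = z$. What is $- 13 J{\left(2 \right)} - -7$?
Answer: $7$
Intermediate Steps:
$J{\left(z \right)} = 8 - 4 z$
$- 13 J{\left(2 \right)} - -7 = - 13 \left(8 - 8\right) - -7 = - 13 \left(8 - 8\right) + \left(-7 + 14\right) = \left(-13\right) 0 + 7 = 0 + 7 = 7$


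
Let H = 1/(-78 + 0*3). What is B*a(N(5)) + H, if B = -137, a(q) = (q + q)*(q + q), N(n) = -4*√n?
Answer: -3419521/78 ≈ -43840.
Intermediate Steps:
H = -1/78 (H = 1/(-78 + 0) = 1/(-78) = -1/78 ≈ -0.012821)
a(q) = 4*q² (a(q) = (2*q)*(2*q) = 4*q²)
B*a(N(5)) + H = -548*(-4*√5)² - 1/78 = -548*80 - 1/78 = -137*320 - 1/78 = -43840 - 1/78 = -3419521/78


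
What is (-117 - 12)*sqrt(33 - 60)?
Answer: -387*I*sqrt(3) ≈ -670.3*I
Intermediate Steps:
(-117 - 12)*sqrt(33 - 60) = -387*I*sqrt(3)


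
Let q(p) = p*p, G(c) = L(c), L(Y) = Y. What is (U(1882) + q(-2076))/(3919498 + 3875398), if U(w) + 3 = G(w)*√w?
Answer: 4309773/7794896 + 941*√1882/3897448 ≈ 0.56337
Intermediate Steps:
G(c) = c
U(w) = -3 + w^(3/2) (U(w) = -3 + w*√w = -3 + w^(3/2))
q(p) = p²
(U(1882) + q(-2076))/(3919498 + 3875398) = ((-3 + 1882^(3/2)) + (-2076)²)/(3919498 + 3875398) = ((-3 + 1882*√1882) + 4309776)/7794896 = (4309773 + 1882*√1882)*(1/7794896) = 4309773/7794896 + 941*√1882/3897448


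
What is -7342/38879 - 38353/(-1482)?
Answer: 1480245443/57618678 ≈ 25.690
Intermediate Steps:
-7342/38879 - 38353/(-1482) = -7342*1/38879 - 38353*(-1/1482) = -7342/38879 + 38353/1482 = 1480245443/57618678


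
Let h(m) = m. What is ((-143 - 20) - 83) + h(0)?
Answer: -246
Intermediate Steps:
((-143 - 20) - 83) + h(0) = ((-143 - 20) - 83) + 0 = (-163 - 83) + 0 = -246 + 0 = -246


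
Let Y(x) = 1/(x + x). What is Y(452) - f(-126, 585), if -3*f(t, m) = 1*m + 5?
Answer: 533363/2712 ≈ 196.67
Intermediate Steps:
f(t, m) = -5/3 - m/3 (f(t, m) = -(1*m + 5)/3 = -(m + 5)/3 = -(5 + m)/3 = -5/3 - m/3)
Y(x) = 1/(2*x)
Y(452) - f(-126, 585) = (½)/452 - (-5/3 - ⅓*585) = (½)*(1/452) - (-5/3 - 195) = 1/904 - 1*(-590/3) = 1/904 + 590/3 = 533363/2712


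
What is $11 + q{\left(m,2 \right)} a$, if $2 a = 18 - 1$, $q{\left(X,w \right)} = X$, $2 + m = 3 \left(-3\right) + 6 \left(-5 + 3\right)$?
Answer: $- \frac{369}{2} \approx -184.5$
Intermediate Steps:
$m = -23$ ($m = -2 + \left(3 \left(-3\right) + 6 \left(-5 + 3\right)\right) = -2 + \left(-9 + 6 \left(-2\right)\right) = -2 - 21 = -23$)
$a = \frac{17}{2}$ ($a = \frac{18 - 1}{2} = \frac{1}{2} \cdot 17 = \frac{17}{2} \approx 8.5$)
$11 + q{\left(m,2 \right)} a = 11 - \frac{391}{2} = - \frac{369}{2}$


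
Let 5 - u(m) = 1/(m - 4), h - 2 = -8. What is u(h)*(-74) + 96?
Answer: -1407/5 ≈ -281.40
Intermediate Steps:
h = -6 (h = 2 - 8 = -6)
u(m) = 5 - 1/(-4 + m) (u(m) = 5 - 1/(m - 4) = 5 - 1/(-4 + m))
u(h)*(-74) + 96 = ((-21 + 5*(-6))/(-4 - 6))*(-74) + 96 = ((-21 - 30)/(-10))*(-74) + 96 = -⅒*(-51)*(-74) + 96 = (51/10)*(-74) + 96 = -1887/5 + 96 = -1407/5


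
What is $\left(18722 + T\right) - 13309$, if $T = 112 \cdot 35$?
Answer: $9333$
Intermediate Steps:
$T = 3920$
$\left(18722 + T\right) - 13309 = \left(18722 + 3920\right) - 13309 = 22642 - 13309 = 9333$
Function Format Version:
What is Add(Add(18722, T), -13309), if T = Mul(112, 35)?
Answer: 9333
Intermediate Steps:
T = 3920
Add(Add(18722, T), -13309) = Add(Add(18722, 3920), -13309) = Add(22642, -13309) = 9333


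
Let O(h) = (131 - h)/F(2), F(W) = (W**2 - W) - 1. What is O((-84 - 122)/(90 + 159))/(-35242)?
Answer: -32825/8775258 ≈ -0.0037406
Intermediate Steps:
F(W) = -1 + W**2 - W
O(h) = 131 - h (O(h) = (131 - h)/(-1 + 2**2 - 1*2) = (131 - h)/(-1 + 4 - 2) = (131 - h)/1 = (131 - h)*1 = 131 - h)
O((-84 - 122)/(90 + 159))/(-35242) = (131 - (-84 - 122)/(90 + 159))/(-35242) = (131 - (-206)/249)*(-1/35242) = (131 - 1*(-206/249))*(-1/35242) = (131 + 206/249)*(-1/35242) = (32825/249)*(-1/35242) = -32825/8775258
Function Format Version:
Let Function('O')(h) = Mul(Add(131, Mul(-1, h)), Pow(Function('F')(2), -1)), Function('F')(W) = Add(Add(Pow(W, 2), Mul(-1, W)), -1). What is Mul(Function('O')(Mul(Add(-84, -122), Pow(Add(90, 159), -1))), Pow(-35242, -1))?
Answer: Rational(-32825, 8775258) ≈ -0.0037406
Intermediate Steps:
Function('F')(W) = Add(-1, Pow(W, 2), Mul(-1, W))
Function('O')(h) = Add(131, Mul(-1, h)) (Function('O')(h) = Mul(Add(131, Mul(-1, h)), Pow(Add(-1, Pow(2, 2), Mul(-1, 2)), -1)) = Mul(Add(131, Mul(-1, h)), Pow(Add(-1, 4, -2), -1)) = Mul(Add(131, Mul(-1, h)), Pow(1, -1)) = Mul(Add(131, Mul(-1, h)), 1) = Add(131, Mul(-1, h)))
Mul(Function('O')(Mul(Add(-84, -122), Pow(Add(90, 159), -1))), Pow(-35242, -1)) = Mul(Add(131, Mul(-1, Mul(Add(-84, -122), Pow(Add(90, 159), -1)))), Pow(-35242, -1)) = Mul(Add(131, Mul(-1, Mul(-206, Pow(249, -1)))), Rational(-1, 35242)) = Mul(Add(131, Mul(-1, Mul(-206, Rational(1, 249)))), Rational(-1, 35242)) = Mul(Add(131, Mul(-1, Rational(-206, 249))), Rational(-1, 35242)) = Mul(Add(131, Rational(206, 249)), Rational(-1, 35242)) = Mul(Rational(32825, 249), Rational(-1, 35242)) = Rational(-32825, 8775258)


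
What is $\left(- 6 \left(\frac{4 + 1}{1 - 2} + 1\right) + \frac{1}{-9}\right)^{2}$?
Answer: $\frac{46225}{81} \approx 570.68$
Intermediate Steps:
$\left(- 6 \left(\frac{4 + 1}{1 - 2} + 1\right) + \frac{1}{-9}\right)^{2} = \left(- 6 \left(\frac{5}{-1} + 1\right) - \frac{1}{9}\right)^{2} = \left(- 6 \left(5 \left(-1\right) + 1\right) - \frac{1}{9}\right)^{2} = \left(- 6 \left(-5 + 1\right) - \frac{1}{9}\right)^{2} = \left(\left(-6\right) \left(-4\right) - \frac{1}{9}\right)^{2} = \left(24 - \frac{1}{9}\right)^{2} = \left(\frac{215}{9}\right)^{2} = \frac{46225}{81}$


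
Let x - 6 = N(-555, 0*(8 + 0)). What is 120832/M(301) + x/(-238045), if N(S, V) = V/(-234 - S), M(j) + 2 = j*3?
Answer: 28763448034/214478545 ≈ 134.11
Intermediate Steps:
M(j) = -2 + 3*j (M(j) = -2 + j*3 = -2 + 3*j)
x = 6 (x = 6 - 0*(8 + 0)/(234 - 555) = 6 - 1*0*8/(-321) = 6 - 1*0*(-1/321) = 6 + 0 = 6)
120832/M(301) + x/(-238045) = 120832/(-2 + 3*301) + 6/(-238045) = 120832/(-2 + 903) + 6*(-1/238045) = 120832/901 - 6/238045 = 28763448034/214478545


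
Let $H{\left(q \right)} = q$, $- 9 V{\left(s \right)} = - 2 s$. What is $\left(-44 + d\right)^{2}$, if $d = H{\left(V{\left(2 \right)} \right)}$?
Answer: $\frac{153664}{81} \approx 1897.1$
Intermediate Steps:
$V{\left(s \right)} = \frac{2 s}{9}$ ($V{\left(s \right)} = - \frac{\left(-2\right) s}{9} = \frac{2 s}{9}$)
$d = \frac{4}{9}$ ($d = \frac{2}{9} \cdot 2 = \frac{4}{9} \approx 0.44444$)
$\left(-44 + d\right)^{2} = \left(-44 + \frac{4}{9}\right)^{2} = \left(- \frac{392}{9}\right)^{2} = \frac{153664}{81}$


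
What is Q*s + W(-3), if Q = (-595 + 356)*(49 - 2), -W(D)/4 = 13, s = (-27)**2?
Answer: -8188909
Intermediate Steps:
s = 729
W(D) = -52 (W(D) = -4*13 = -52)
Q = -11233 (Q = -239*47 = -11233)
Q*s + W(-3) = -11233*729 - 52 = -8188857 - 52 = -8188909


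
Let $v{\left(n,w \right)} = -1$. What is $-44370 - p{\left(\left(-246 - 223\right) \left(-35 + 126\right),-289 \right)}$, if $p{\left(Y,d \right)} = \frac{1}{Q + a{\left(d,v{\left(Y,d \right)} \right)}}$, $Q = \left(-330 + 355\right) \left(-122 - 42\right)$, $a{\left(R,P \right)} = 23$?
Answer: $- \frac{180896489}{4077} \approx -44370.0$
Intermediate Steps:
$Q = -4100$ ($Q = 25 \left(-122 - 42\right) = 25 \left(-164\right) = -4100$)
$p{\left(Y,d \right)} = - \frac{1}{4077}$ ($p{\left(Y,d \right)} = \frac{1}{-4100 + 23} = \frac{1}{-4077} = - \frac{1}{4077}$)
$-44370 - p{\left(\left(-246 - 223\right) \left(-35 + 126\right),-289 \right)} = -44370 - - \frac{1}{4077} = -44370 + \frac{1}{4077} = - \frac{180896489}{4077}$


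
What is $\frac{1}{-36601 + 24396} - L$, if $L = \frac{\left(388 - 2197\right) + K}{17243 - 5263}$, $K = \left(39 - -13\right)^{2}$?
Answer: $- \frac{2187091}{29243180} \approx -0.07479$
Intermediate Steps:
$K = 2704$ ($K = \left(39 + \left(-9 + 22\right)\right)^{2} = \left(39 + 13\right)^{2} = 52^{2} = 2704$)
$L = \frac{179}{2396}$ ($L = \frac{\left(388 - 2197\right) + 2704}{17243 - 5263} = \frac{-1809 + 2704}{11980} = 895 \cdot \frac{1}{11980} = \frac{179}{2396} \approx 0.074708$)
$\frac{1}{-36601 + 24396} - L = \frac{1}{-36601 + 24396} - \frac{179}{2396} = \frac{1}{-12205} - \frac{179}{2396} = - \frac{1}{12205} - \frac{179}{2396} = - \frac{2187091}{29243180}$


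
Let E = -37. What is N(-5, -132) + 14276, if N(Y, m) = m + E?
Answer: 14107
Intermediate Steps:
N(Y, m) = -37 + m (N(Y, m) = m - 37 = -37 + m)
N(-5, -132) + 14276 = (-37 - 132) + 14276 = -169 + 14276 = 14107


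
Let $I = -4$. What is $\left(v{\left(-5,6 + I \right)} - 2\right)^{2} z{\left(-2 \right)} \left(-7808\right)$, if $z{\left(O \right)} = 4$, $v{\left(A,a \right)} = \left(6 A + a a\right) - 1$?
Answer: $-26266112$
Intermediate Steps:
$v{\left(A,a \right)} = -1 + a^{2} + 6 A$ ($v{\left(A,a \right)} = \left(6 A + a^{2}\right) - 1 = \left(a^{2} + 6 A\right) - 1 = -1 + a^{2} + 6 A$)
$\left(v{\left(-5,6 + I \right)} - 2\right)^{2} z{\left(-2 \right)} \left(-7808\right) = \left(\left(-1 + \left(6 - 4\right)^{2} + 6 \left(-5\right)\right) - 2\right)^{2} \cdot 4 \left(-7808\right) = \left(\left(-1 + 2^{2} - 30\right) - 2\right)^{2} \cdot 4 \left(-7808\right) = \left(\left(-1 + 4 - 30\right) - 2\right)^{2} \cdot 4 \left(-7808\right) = \left(-27 - 2\right)^{2} \cdot 4 \left(-7808\right) = \left(-29\right)^{2} \cdot 4 \left(-7808\right) = 841 \cdot 4 \left(-7808\right) = 3364 \left(-7808\right) = -26266112$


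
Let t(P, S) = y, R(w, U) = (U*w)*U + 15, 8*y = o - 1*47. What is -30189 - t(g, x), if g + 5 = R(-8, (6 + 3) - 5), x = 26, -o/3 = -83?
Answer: -120857/4 ≈ -30214.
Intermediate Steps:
o = 249 (o = -3*(-83) = 249)
y = 101/4 (y = (249 - 1*47)/8 = (249 - 47)/8 = (⅛)*202 = 101/4 ≈ 25.250)
R(w, U) = 15 + w*U² (R(w, U) = w*U² + 15 = 15 + w*U²)
g = -118 (g = -5 + (15 - 8*((6 + 3) - 5)²) = -5 + (15 - 8*(9 - 5)²) = -5 + (15 - 8*4²) = -5 + (15 - 8*16) = -5 + (15 - 128) = -5 - 113 = -118)
t(P, S) = 101/4
-30189 - t(g, x) = -30189 - 1*101/4 = -30189 - 101/4 = -120857/4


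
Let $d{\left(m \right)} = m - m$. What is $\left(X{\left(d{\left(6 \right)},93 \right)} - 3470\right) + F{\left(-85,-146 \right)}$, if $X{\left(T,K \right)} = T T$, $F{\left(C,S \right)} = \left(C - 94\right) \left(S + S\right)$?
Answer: $48798$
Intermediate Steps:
$d{\left(m \right)} = 0$
$F{\left(C,S \right)} = 2 S \left(-94 + C\right)$ ($F{\left(C,S \right)} = \left(-94 + C\right) 2 S = 2 S \left(-94 + C\right)$)
$X{\left(T,K \right)} = T^{2}$
$\left(X{\left(d{\left(6 \right)},93 \right)} - 3470\right) + F{\left(-85,-146 \right)} = \left(0^{2} - 3470\right) + 2 \left(-146\right) \left(-94 - 85\right) = \left(0 - 3470\right) + 2 \left(-146\right) \left(-179\right) = -3470 + 52268 = 48798$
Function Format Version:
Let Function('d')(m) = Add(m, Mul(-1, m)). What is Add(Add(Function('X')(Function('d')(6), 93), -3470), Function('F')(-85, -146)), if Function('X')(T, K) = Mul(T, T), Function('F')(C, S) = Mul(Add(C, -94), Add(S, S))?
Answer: 48798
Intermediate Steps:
Function('d')(m) = 0
Function('F')(C, S) = Mul(2, S, Add(-94, C)) (Function('F')(C, S) = Mul(Add(-94, C), Mul(2, S)) = Mul(2, S, Add(-94, C)))
Function('X')(T, K) = Pow(T, 2)
Add(Add(Function('X')(Function('d')(6), 93), -3470), Function('F')(-85, -146)) = Add(Add(Pow(0, 2), -3470), Mul(2, -146, Add(-94, -85))) = Add(Add(0, -3470), Mul(2, -146, -179)) = Add(-3470, 52268) = 48798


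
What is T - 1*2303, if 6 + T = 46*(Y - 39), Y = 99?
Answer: 451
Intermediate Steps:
T = 2754 (T = -6 + 46*(99 - 39) = -6 + 46*60 = -6 + 2760 = 2754)
T - 1*2303 = 2754 - 1*2303 = 2754 - 2303 = 451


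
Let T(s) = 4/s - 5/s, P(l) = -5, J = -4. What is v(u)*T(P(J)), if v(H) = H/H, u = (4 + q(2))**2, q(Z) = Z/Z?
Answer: 1/5 ≈ 0.20000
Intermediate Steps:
T(s) = -1/s
q(Z) = 1
u = 25 (u = (4 + 1)**2 = 5**2 = 25)
v(H) = 1
v(u)*T(P(J)) = 1*(-1/(-5)) = 1*(-1*(-1/5)) = 1*(1/5) = 1/5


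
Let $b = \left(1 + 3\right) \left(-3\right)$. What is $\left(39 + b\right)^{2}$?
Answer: $729$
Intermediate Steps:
$b = -12$ ($b = 4 \left(-3\right) = -12$)
$\left(39 + b\right)^{2} = \left(39 - 12\right)^{2} = 27^{2} = 729$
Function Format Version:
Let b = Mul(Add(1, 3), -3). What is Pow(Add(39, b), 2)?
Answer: 729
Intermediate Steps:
b = -12 (b = Mul(4, -3) = -12)
Pow(Add(39, b), 2) = Pow(Add(39, -12), 2) = Pow(27, 2) = 729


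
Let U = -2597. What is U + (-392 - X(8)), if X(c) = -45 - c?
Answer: -2936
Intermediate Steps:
U + (-392 - X(8)) = -2597 + (-392 - (-45 - 1*8)) = -2597 + (-392 - (-45 - 8)) = -2597 + (-392 - 1*(-53)) = -2597 + (-392 + 53) = -2597 - 339 = -2936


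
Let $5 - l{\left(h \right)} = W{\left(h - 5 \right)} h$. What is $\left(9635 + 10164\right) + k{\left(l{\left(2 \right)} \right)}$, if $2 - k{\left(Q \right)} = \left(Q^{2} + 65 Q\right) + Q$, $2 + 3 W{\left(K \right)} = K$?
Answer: $\frac{172634}{9} \approx 19182.0$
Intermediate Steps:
$W{\left(K \right)} = - \frac{2}{3} + \frac{K}{3}$
$l{\left(h \right)} = 5 - h \left(- \frac{7}{3} + \frac{h}{3}\right)$ ($l{\left(h \right)} = 5 - \left(- \frac{2}{3} + \frac{h - 5}{3}\right) h = 5 - \left(- \frac{2}{3} + \frac{-5 + h}{3}\right) h = 5 - \left(- \frac{2}{3} + \left(- \frac{5}{3} + \frac{h}{3}\right)\right) h = 5 - \left(- \frac{7}{3} + \frac{h}{3}\right) h = 5 - h \left(- \frac{7}{3} + \frac{h}{3}\right)$)
$k{\left(Q \right)} = 2 - Q^{2} - 66 Q$ ($k{\left(Q \right)} = 2 - \left(\left(Q^{2} + 65 Q\right) + Q\right) = 2 - \left(Q^{2} + 66 Q\right) = 2 - Q^{2} - 66 Q$)
$\left(9635 + 10164\right) + k{\left(l{\left(2 \right)} \right)} = \left(9635 + 10164\right) - \left(-2 + \left(5 - \frac{2 \left(-7 + 2\right)}{3}\right)^{2} + 66 \left(5 - \frac{2 \left(-7 + 2\right)}{3}\right)\right) = 19799 - \left(-2 + \left(5 - \frac{2}{3} \left(-5\right)\right)^{2} + 66 \left(5 - \frac{2}{3} \left(-5\right)\right)\right) = 19799 - \left(-2 + \left(5 + \frac{10}{3}\right)^{2} + 66 \left(5 + \frac{10}{3}\right)\right) = 19799 - \frac{5557}{9} = \frac{172634}{9}$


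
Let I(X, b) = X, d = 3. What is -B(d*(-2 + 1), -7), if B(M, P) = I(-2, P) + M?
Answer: 5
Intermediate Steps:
B(M, P) = -2 + M
-B(d*(-2 + 1), -7) = -(-2 + 3*(-2 + 1)) = -(-2 + 3*(-1)) = -(-2 - 3) = -1*(-5) = 5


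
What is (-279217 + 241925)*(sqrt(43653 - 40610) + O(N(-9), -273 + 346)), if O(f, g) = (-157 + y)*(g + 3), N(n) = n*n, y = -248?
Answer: 1147847760 - 37292*sqrt(3043) ≈ 1.1458e+9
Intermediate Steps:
N(n) = n**2
O(f, g) = -1215 - 405*g (O(f, g) = (-157 - 248)*(g + 3) = -405*(3 + g) = -1215 - 405*g)
(-279217 + 241925)*(sqrt(43653 - 40610) + O(N(-9), -273 + 346)) = (-279217 + 241925)*(sqrt(43653 - 40610) + (-1215 - 405*(-273 + 346))) = -37292*(sqrt(3043) + (-1215 - 405*73)) = -37292*(sqrt(3043) + (-1215 - 29565)) = -37292*(sqrt(3043) - 30780) = -37292*(-30780 + sqrt(3043)) = 1147847760 - 37292*sqrt(3043)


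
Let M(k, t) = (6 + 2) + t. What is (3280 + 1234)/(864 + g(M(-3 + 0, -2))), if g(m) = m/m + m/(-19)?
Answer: 85766/16429 ≈ 5.2204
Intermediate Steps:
M(k, t) = 8 + t
g(m) = 1 - m/19 (g(m) = 1 + m*(-1/19) = 1 - m/19)
(3280 + 1234)/(864 + g(M(-3 + 0, -2))) = (3280 + 1234)/(864 + (1 - (8 - 2)/19)) = 4514/(864 + (1 - 1/19*6)) = 4514/(864 + (1 - 6/19)) = 4514/(864 + 13/19) = 4514/(16429/19) = 4514*(19/16429) = 85766/16429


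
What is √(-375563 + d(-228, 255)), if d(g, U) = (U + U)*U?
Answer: I*√245513 ≈ 495.49*I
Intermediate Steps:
d(g, U) = 2*U² (d(g, U) = (2*U)*U = 2*U²)
√(-375563 + d(-228, 255)) = √(-375563 + 2*255²) = √(-375563 + 2*65025) = √(-375563 + 130050) = √(-245513) = I*√245513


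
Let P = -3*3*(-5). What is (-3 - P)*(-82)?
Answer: 3936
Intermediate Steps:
P = 45 (P = -9*(-5) = 45)
(-3 - P)*(-82) = (-3 - 1*45)*(-82) = (-3 - 45)*(-82) = -48*(-82) = 3936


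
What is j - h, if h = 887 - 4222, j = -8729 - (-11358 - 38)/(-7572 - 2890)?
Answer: -28221712/5231 ≈ -5395.1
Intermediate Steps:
j = -45667097/5231 (j = -8729 - (-11396)/(-10462) = -8729 - (-11396)*(-1)/10462 = -8729 - 1*5698/5231 = -8729 - 5698/5231 = -45667097/5231 ≈ -8730.1)
h = -3335
j - h = -45667097/5231 - 1*(-3335) = -45667097/5231 + 3335 = -28221712/5231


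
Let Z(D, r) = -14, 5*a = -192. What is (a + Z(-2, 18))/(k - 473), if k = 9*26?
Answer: 262/1195 ≈ 0.21925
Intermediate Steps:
a = -192/5 (a = (⅕)*(-192) = -192/5 ≈ -38.400)
k = 234
(a + Z(-2, 18))/(k - 473) = (-192/5 - 14)/(234 - 473) = -262/5/(-239) = -262/5*(-1/239) = 262/1195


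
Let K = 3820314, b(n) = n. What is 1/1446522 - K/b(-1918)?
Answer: 56389471937/28310502 ≈ 1991.8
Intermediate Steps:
1/1446522 - K/b(-1918) = 1/1446522 - 3820314/(-1918) = 1/1446522 - 3820314*(-1)/1918 = 1/1446522 - 1*(-1910157/959) = 1/1446522 + 1910157/959 = 56389471937/28310502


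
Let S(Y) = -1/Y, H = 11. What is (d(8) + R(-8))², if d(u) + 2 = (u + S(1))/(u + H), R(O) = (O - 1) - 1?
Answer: 48841/361 ≈ 135.29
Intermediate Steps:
R(O) = -2 + O (R(O) = (-1 + O) - 1 = -2 + O)
d(u) = -2 + (-1 + u)/(11 + u) (d(u) = -2 + (u - 1/1)/(u + 11) = -2 + (u - 1*1)/(11 + u) = -2 + (u - 1)/(11 + u) = -2 + (-1 + u)/(11 + u))
(d(8) + R(-8))² = ((-23 - 1*8)/(11 + 8) + (-2 - 8))² = ((-23 - 8)/19 - 10)² = ((1/19)*(-31) - 10)² = (-31/19 - 10)² = (-221/19)² = 48841/361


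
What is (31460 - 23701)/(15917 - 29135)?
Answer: -7759/13218 ≈ -0.58700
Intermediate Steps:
(31460 - 23701)/(15917 - 29135) = 7759/(-13218) = 7759*(-1/13218) = -7759/13218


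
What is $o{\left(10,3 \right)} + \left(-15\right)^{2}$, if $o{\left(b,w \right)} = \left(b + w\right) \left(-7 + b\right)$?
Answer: $264$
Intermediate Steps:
$o{\left(b,w \right)} = \left(-7 + b\right) \left(b + w\right)$
$o{\left(10,3 \right)} + \left(-15\right)^{2} = \left(10^{2} - 70 - 21 + 10 \cdot 3\right) + \left(-15\right)^{2} = \left(100 - 70 - 21 + 30\right) + 225 = 39 + 225 = 264$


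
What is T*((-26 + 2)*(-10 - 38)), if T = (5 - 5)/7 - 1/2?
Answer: -576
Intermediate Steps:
T = -½ (T = 0*(⅐) - 1*½ = 0 - ½ = -½ ≈ -0.50000)
T*((-26 + 2)*(-10 - 38)) = -(-26 + 2)*(-10 - 38)/2 = -(-12)*(-48) = -½*1152 = -576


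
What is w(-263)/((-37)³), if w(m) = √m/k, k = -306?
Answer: I*√263/15499818 ≈ 1.0463e-6*I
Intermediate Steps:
w(m) = -√m/306 (w(m) = √m/(-306) = -√m/306)
w(-263)/((-37)³) = (-I*√263/306)/((-37)³) = -I*√263/306/(-50653) = -I*√263/306*(-1/50653) = I*√263/15499818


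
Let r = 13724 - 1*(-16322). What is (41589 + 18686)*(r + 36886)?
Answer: 4034326300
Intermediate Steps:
r = 30046 (r = 13724 + 16322 = 30046)
(41589 + 18686)*(r + 36886) = (41589 + 18686)*(30046 + 36886) = 60275*66932 = 4034326300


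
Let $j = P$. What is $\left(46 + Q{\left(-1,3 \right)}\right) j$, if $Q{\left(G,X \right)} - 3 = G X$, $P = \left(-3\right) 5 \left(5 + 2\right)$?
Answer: $-4830$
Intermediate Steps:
$P = -105$ ($P = \left(-15\right) 7 = -105$)
$Q{\left(G,X \right)} = 3 + G X$
$j = -105$
$\left(46 + Q{\left(-1,3 \right)}\right) j = \left(46 + \left(3 - 3\right)\right) \left(-105\right) = \left(46 + 0\right) \left(-105\right) = 46 \left(-105\right) = -4830$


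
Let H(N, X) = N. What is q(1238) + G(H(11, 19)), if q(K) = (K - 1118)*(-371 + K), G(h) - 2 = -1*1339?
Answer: 102703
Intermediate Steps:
G(h) = -1337 (G(h) = 2 - 1*1339 = 2 - 1339 = -1337)
q(K) = (-1118 + K)*(-371 + K)
q(1238) + G(H(11, 19)) = (414778 + 1238² - 1489*1238) - 1337 = (414778 + 1532644 - 1843382) - 1337 = 104040 - 1337 = 102703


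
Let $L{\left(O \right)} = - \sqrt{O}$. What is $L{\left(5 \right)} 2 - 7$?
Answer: $-7 - 2 \sqrt{5} \approx -11.472$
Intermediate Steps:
$L{\left(5 \right)} 2 - 7 = - \sqrt{5} \cdot 2 - 7 = - 2 \sqrt{5} - 7 = -7 - 2 \sqrt{5}$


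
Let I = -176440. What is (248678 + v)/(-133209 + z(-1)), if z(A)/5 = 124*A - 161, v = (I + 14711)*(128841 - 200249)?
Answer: -1924832185/22439 ≈ -85781.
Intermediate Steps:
v = 11548744432 (v = (-176440 + 14711)*(128841 - 200249) = -161729*(-71408) = 11548744432)
z(A) = -805 + 620*A (z(A) = 5*(124*A - 161) = 5*(-161 + 124*A) = -805 + 620*A)
(248678 + v)/(-133209 + z(-1)) = (248678 + 11548744432)/(-133209 + (-805 + 620*(-1))) = 11548993110/(-133209 + (-805 - 620)) = 11548993110/(-133209 - 1425) = 11548993110/(-134634) = 11548993110*(-1/134634) = -1924832185/22439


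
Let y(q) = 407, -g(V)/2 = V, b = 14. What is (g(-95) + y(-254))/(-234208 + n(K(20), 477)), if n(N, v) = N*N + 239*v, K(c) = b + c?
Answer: -199/39683 ≈ -0.0050147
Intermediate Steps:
g(V) = -2*V
K(c) = 14 + c
n(N, v) = N² + 239*v
(g(-95) + y(-254))/(-234208 + n(K(20), 477)) = (-2*(-95) + 407)/(-234208 + ((14 + 20)² + 239*477)) = (190 + 407)/(-234208 + (34² + 114003)) = 597/(-234208 + (1156 + 114003)) = 597/(-234208 + 115159) = 597/(-119049) = 597*(-1/119049) = -199/39683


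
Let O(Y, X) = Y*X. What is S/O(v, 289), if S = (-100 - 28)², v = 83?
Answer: 16384/23987 ≈ 0.68304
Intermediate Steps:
O(Y, X) = X*Y
S = 16384 (S = (-128)² = 16384)
S/O(v, 289) = 16384/((289*83)) = 16384/23987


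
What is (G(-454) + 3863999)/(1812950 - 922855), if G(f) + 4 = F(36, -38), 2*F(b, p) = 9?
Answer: 7727999/1780190 ≈ 4.3411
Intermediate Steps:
F(b, p) = 9/2 (F(b, p) = (½)*9 = 9/2)
G(f) = ½ (G(f) = -4 + 9/2 = ½)
(G(-454) + 3863999)/(1812950 - 922855) = (½ + 3863999)/(1812950 - 922855) = (7727999/2)/890095 = (7727999/2)*(1/890095) = 7727999/1780190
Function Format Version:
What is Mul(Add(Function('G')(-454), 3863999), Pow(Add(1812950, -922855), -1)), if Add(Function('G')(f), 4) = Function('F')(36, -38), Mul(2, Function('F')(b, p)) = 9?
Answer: Rational(7727999, 1780190) ≈ 4.3411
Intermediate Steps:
Function('F')(b, p) = Rational(9, 2) (Function('F')(b, p) = Mul(Rational(1, 2), 9) = Rational(9, 2))
Function('G')(f) = Rational(1, 2) (Function('G')(f) = Add(-4, Rational(9, 2)) = Rational(1, 2))
Mul(Add(Function('G')(-454), 3863999), Pow(Add(1812950, -922855), -1)) = Mul(Add(Rational(1, 2), 3863999), Pow(Add(1812950, -922855), -1)) = Mul(Rational(7727999, 2), Pow(890095, -1)) = Mul(Rational(7727999, 2), Rational(1, 890095)) = Rational(7727999, 1780190)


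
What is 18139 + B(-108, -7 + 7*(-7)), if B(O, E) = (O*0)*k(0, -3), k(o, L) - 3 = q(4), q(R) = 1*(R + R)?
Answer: 18139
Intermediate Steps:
q(R) = 2*R (q(R) = 1*(2*R) = 2*R)
k(o, L) = 11 (k(o, L) = 3 + 2*4 = 3 + 8 = 11)
B(O, E) = 0 (B(O, E) = (O*0)*11 = 0*11 = 0)
18139 + B(-108, -7 + 7*(-7)) = 18139 + 0 = 18139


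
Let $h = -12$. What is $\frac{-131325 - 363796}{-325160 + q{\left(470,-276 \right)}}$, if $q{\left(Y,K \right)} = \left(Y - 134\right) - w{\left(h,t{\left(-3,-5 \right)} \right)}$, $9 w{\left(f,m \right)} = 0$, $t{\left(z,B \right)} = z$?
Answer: $\frac{26059}{17096} \approx 1.5243$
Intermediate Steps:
$w{\left(f,m \right)} = 0$ ($w{\left(f,m \right)} = \frac{1}{9} \cdot 0 = 0$)
$q{\left(Y,K \right)} = -134 + Y$ ($q{\left(Y,K \right)} = \left(Y - 134\right) - 0 = \left(-134 + Y\right) + 0 = -134 + Y$)
$\frac{-131325 - 363796}{-325160 + q{\left(470,-276 \right)}} = \frac{-131325 - 363796}{-325160 + \left(-134 + 470\right)} = - \frac{495121}{-325160 + 336} = - \frac{495121}{-324824} = \left(-495121\right) \left(- \frac{1}{324824}\right) = \frac{26059}{17096}$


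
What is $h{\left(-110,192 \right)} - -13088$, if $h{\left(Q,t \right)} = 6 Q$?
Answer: $12428$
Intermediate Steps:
$h{\left(-110,192 \right)} - -13088 = 6 \left(-110\right) - -13088 = -660 + 13088 = 12428$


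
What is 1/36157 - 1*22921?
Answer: -828754596/36157 ≈ -22921.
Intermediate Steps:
1/36157 - 1*22921 = 1/36157 - 22921 = -828754596/36157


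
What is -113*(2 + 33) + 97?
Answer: -3858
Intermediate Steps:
-113*(2 + 33) + 97 = -113*35 + 97 = -3955 + 97 = -3858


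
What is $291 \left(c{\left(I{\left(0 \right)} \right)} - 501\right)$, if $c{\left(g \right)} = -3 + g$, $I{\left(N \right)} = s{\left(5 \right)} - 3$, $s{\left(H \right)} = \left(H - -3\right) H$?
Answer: $-135897$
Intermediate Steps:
$s{\left(H \right)} = H \left(3 + H\right)$ ($s{\left(H \right)} = \left(H + 3\right) H = \left(3 + H\right) H = H \left(3 + H\right)$)
$I{\left(N \right)} = 37$ ($I{\left(N \right)} = 5 \left(3 + 5\right) - 3 = 5 \cdot 8 - 3 = 40 - 3 = 37$)
$291 \left(c{\left(I{\left(0 \right)} \right)} - 501\right) = 291 \left(\left(-3 + 37\right) - 501\right) = 291 \left(34 - 501\right) = 291 \left(-467\right) = -135897$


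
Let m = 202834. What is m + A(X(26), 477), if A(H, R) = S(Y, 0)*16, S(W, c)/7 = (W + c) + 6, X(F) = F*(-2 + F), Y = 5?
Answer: 204066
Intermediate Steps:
S(W, c) = 42 + 7*W + 7*c (S(W, c) = 7*((W + c) + 6) = 7*(6 + W + c) = 42 + 7*W + 7*c)
A(H, R) = 1232 (A(H, R) = (42 + 7*5 + 7*0)*16 = (42 + 35 + 0)*16 = 77*16 = 1232)
m + A(X(26), 477) = 202834 + 1232 = 204066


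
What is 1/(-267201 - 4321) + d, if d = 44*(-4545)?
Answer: -54298969561/271522 ≈ -1.9998e+5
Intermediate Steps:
d = -199980
1/(-267201 - 4321) + d = 1/(-267201 - 4321) - 199980 = 1/(-271522) - 199980 = -1/271522 - 199980 = -54298969561/271522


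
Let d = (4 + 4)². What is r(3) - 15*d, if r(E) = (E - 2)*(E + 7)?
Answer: -950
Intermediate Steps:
r(E) = (-2 + E)*(7 + E)
d = 64 (d = 8² = 64)
r(3) - 15*d = (-14 + 3² + 5*3) - 15*64 = (-14 + 9 + 15) - 960 = 10 - 960 = -950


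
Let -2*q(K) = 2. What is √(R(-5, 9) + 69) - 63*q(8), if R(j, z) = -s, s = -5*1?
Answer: 63 + √74 ≈ 71.602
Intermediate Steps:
s = -5
q(K) = -1 (q(K) = -½*2 = -1)
R(j, z) = 5 (R(j, z) = -1*(-5) = 5)
√(R(-5, 9) + 69) - 63*q(8) = √(5 + 69) - 63*(-1) = √74 + 63 = 63 + √74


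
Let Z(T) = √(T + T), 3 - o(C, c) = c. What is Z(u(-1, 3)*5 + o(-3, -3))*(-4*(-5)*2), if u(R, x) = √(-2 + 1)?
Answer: 40*√(12 + 10*I) ≈ 148.65 + 53.818*I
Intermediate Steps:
o(C, c) = 3 - c
u(R, x) = I (u(R, x) = √(-1) = I)
Z(T) = √2*√T (Z(T) = √(2*T) = √2*√T)
Z(u(-1, 3)*5 + o(-3, -3))*(-4*(-5)*2) = (√2*√(I*5 + (3 - 1*(-3))))*(-4*(-5)*2) = (√2*√(5*I + (3 + 3)))*(20*2) = (√2*√(5*I + 6))*40 = (√2*√(6 + 5*I))*40 = 40*√2*√(6 + 5*I)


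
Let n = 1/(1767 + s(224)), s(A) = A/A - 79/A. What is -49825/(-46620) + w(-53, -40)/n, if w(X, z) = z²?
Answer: 3767211395/1332 ≈ 2.8282e+6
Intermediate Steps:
s(A) = 1 - 79/A
n = 224/395953 (n = 1/(1767 + (-79 + 224)/224) = 1/(1767 + (1/224)*145) = 1/(1767 + 145/224) = 1/(395953/224) = 224/395953 ≈ 0.00056572)
-49825/(-46620) + w(-53, -40)/n = -49825/(-46620) + (-40)²/(224/395953) = -49825*(-1/46620) + 1600*(395953/224) = 9965/9324 + 19797650/7 = 3767211395/1332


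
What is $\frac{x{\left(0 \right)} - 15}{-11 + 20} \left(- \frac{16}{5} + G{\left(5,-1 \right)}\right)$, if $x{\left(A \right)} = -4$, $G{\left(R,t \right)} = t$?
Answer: $\frac{133}{15} \approx 8.8667$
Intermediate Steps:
$\frac{x{\left(0 \right)} - 15}{-11 + 20} \left(- \frac{16}{5} + G{\left(5,-1 \right)}\right) = \frac{-4 - 15}{-11 + 20} \left(- \frac{16}{5} - 1\right) = - \frac{19}{9} \left(\left(-16\right) \frac{1}{5} - 1\right) = \left(-19\right) \frac{1}{9} \left(- \frac{16}{5} - 1\right) = \left(- \frac{19}{9}\right) \left(- \frac{21}{5}\right) = \frac{133}{15}$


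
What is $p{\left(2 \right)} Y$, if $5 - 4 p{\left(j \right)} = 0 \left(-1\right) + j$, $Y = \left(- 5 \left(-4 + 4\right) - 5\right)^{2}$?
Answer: $\frac{75}{4} \approx 18.75$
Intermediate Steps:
$Y = 25$ ($Y = \left(\left(-5\right) 0 - 5\right)^{2} = \left(0 - 5\right)^{2} = \left(-5\right)^{2} = 25$)
$p{\left(j \right)} = \frac{5}{4} - \frac{j}{4}$ ($p{\left(j \right)} = \frac{5}{4} - \frac{0 \left(-1\right) + j}{4} = \frac{5}{4} - \frac{0 + j}{4} = \frac{5}{4} - \frac{j}{4}$)
$p{\left(2 \right)} Y = \left(\frac{5}{4} - \frac{1}{2}\right) 25 = \frac{3}{4} \cdot 25 = \frac{75}{4}$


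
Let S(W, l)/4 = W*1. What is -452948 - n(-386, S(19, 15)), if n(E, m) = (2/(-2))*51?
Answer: -452897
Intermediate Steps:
S(W, l) = 4*W (S(W, l) = 4*(W*1) = 4*W)
n(E, m) = -51 (n(E, m) = (2*(-½))*51 = -1*51 = -51)
-452948 - n(-386, S(19, 15)) = -452948 - 1*(-51) = -452948 + 51 = -452897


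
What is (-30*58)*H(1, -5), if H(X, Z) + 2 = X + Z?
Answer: 10440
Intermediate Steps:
H(X, Z) = -2 + X + Z (H(X, Z) = -2 + (X + Z) = -2 + X + Z)
(-30*58)*H(1, -5) = (-30*58)*(-2 + 1 - 5) = -1740*(-6) = 10440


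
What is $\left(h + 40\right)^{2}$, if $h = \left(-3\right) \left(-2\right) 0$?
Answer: $1600$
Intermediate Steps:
$h = 0$ ($h = 6 \cdot 0 = 0$)
$\left(h + 40\right)^{2} = \left(0 + 40\right)^{2} = 40^{2} = 1600$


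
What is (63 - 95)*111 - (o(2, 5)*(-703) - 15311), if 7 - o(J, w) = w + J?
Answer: 11759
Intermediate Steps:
o(J, w) = 7 - J - w (o(J, w) = 7 - (w + J) = 7 - (J + w) = 7 + (-J - w) = 7 - J - w)
(63 - 95)*111 - (o(2, 5)*(-703) - 15311) = (63 - 95)*111 - ((7 - 1*2 - 1*5)*(-703) - 15311) = -32*111 - ((7 - 2 - 5)*(-703) - 15311) = -3552 - (0*(-703) - 15311) = -3552 - (0 - 15311) = -3552 - 1*(-15311) = -3552 + 15311 = 11759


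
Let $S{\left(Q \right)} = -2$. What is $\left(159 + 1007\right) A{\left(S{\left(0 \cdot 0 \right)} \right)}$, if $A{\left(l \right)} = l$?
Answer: $-2332$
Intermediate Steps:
$\left(159 + 1007\right) A{\left(S{\left(0 \cdot 0 \right)} \right)} = \left(159 + 1007\right) \left(-2\right) = 1166 \left(-2\right) = -2332$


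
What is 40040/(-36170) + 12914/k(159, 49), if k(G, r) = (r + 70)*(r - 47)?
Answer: 22878493/430423 ≈ 53.154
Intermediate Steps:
k(G, r) = (-47 + r)*(70 + r) (k(G, r) = (70 + r)*(-47 + r) = (-47 + r)*(70 + r))
40040/(-36170) + 12914/k(159, 49) = 40040/(-36170) + 12914/(-3290 + 49**2 + 23*49) = 40040*(-1/36170) + 12914/(-3290 + 2401 + 1127) = -4004/3617 + 12914/238 = -4004/3617 + 12914*(1/238) = -4004/3617 + 6457/119 = 22878493/430423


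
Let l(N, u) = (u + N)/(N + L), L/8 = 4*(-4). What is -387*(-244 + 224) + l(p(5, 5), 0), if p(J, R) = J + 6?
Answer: 905569/117 ≈ 7739.9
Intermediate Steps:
L = -128 (L = 8*(4*(-4)) = 8*(-16) = -128)
p(J, R) = 6 + J
l(N, u) = (N + u)/(-128 + N) (l(N, u) = (u + N)/(N - 128) = (N + u)/(-128 + N))
-387*(-244 + 224) + l(p(5, 5), 0) = -387*(-244 + 224) + ((6 + 5) + 0)/(-128 + (6 + 5)) = -387*(-20) + (11 + 0)/(-128 + 11) = 7740 + 11/(-117) = 7740 - 1/117*11 = 7740 - 11/117 = 905569/117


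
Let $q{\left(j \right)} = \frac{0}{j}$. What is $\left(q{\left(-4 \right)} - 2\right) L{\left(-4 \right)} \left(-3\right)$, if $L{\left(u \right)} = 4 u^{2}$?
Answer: $384$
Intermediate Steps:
$q{\left(j \right)} = 0$
$\left(q{\left(-4 \right)} - 2\right) L{\left(-4 \right)} \left(-3\right) = \left(0 - 2\right) 4 \left(-4\right)^{2} \left(-3\right) = \left(0 - 2\right) 4 \cdot 16 \left(-3\right) = \left(-2\right) 64 \left(-3\right) = \left(-128\right) \left(-3\right) = 384$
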